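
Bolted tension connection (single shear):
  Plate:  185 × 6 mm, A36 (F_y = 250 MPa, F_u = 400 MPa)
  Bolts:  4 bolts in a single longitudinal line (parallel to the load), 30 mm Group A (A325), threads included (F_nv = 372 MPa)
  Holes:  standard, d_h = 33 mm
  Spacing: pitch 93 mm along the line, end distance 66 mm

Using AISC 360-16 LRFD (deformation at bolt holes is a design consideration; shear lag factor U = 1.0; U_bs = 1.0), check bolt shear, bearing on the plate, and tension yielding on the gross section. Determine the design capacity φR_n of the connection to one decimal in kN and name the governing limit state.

Bolt shear: A_b = π(30)²/4 = 706.86 mm². φR_n = 0.75 × 372 × 706.86 × 4 × 1 = 788.9 kN.
Bearing (6 mm plate, F_u = 400 MPa): end bolts L_c = 66 − 33/2 = 49.5, R_n = min(1.2×49.5×6×400, 2.4×30×6×400) = 142.56 kN/bolt; interior L_c = 93 − 33 = 60, R_n = 172.8 kN/bolt. φR_n = 0.75 × (1×142.56 + 3×172.8) = 495.7 kN.
Tension yield (gross): A_g = 185×6 = 1110 mm². φR_n = 0.90 × 250 × 1110 = 249.8 kN.
Governing: min(788.9, 495.7, 249.8) = 249.8 kN → gross-section yield.

249.8 kN (gross-section yield governs)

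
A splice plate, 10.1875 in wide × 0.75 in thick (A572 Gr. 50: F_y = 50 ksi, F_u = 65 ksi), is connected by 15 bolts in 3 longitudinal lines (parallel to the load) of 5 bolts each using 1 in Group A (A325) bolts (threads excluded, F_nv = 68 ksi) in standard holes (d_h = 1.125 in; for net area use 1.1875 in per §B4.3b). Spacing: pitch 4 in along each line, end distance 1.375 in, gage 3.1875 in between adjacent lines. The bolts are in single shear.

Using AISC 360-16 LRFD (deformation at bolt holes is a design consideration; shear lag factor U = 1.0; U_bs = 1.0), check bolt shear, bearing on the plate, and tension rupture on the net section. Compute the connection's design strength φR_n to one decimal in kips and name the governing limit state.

Bolt shear: A_b = π(1)²/4 = 0.7854 in². φR_n = 0.75 × 68 × 0.7854 × 15 × 1 = 600.8 kips.
Bearing (0.75 in plate, F_u = 65 ksi): end bolts L_c = 1.375 − 1.125/2 = 0.8125, R_n = min(1.2×0.8125×0.75×65, 2.4×1×0.75×65) = 47.531 kips/bolt; interior L_c = 4 − 1.125 = 2.875, R_n = 117 kips/bolt. φR_n = 0.75 × (3×47.531 + 12×117) = 1159.9 kips.
Tension rupture (net): A_n = (10.1875 − 3×1.1875)×0.75 = 4.9688 in² (U = 1.0, A_e = A_n). φR_n = 0.75 × 65 × 4.9688 = 242.2 kips.
Governing: min(600.8, 1159.9, 242.2) = 242.2 kips → net-section rupture.

242.2 kips (net-section rupture governs)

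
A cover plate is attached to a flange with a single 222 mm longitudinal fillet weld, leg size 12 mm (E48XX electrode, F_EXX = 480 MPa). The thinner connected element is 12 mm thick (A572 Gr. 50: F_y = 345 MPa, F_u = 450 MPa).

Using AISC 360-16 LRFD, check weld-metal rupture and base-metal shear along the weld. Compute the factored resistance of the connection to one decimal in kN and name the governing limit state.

Weld metal: throat = 0.707×12 = 8.484 mm, L = 222 mm. φR_n = 0.75 × 0.6 × 480 × 8.484 × 222 = 406.8 kN.
Base metal shear (12 mm plate): yield φR_n = 1.0×0.6×345×12×222 = 551.4 kN; rupture φR_n = 0.75×0.6×450×12×222 = 539.5 kN; take 539.5 kN (rupture).
Governing: min(406.8, 539.5) = 406.8 kN → weld metal.

406.8 kN (weld metal governs)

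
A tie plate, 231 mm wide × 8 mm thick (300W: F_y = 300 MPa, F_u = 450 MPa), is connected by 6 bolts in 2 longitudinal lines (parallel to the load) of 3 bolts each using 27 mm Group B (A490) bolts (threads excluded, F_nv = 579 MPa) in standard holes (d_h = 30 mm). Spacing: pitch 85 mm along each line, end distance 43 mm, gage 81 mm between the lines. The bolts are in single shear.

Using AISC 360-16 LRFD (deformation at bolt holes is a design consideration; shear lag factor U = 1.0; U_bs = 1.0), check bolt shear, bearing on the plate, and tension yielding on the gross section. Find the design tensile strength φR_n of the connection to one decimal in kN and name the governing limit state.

Bolt shear: A_b = π(27)²/4 = 572.56 mm². φR_n = 0.75 × 579 × 572.56 × 6 × 1 = 1491.8 kN.
Bearing (8 mm plate, F_u = 450 MPa): end bolts L_c = 43 − 30/2 = 28, R_n = min(1.2×28×8×450, 2.4×27×8×450) = 120.96 kN/bolt; interior L_c = 85 − 30 = 55, R_n = 233.28 kN/bolt. φR_n = 0.75 × (2×120.96 + 4×233.28) = 881.3 kN.
Tension yield (gross): A_g = 231×8 = 1848 mm². φR_n = 0.90 × 300 × 1848 = 499.0 kN.
Governing: min(1491.8, 881.3, 499.0) = 499.0 kN → gross-section yield.

499.0 kN (gross-section yield governs)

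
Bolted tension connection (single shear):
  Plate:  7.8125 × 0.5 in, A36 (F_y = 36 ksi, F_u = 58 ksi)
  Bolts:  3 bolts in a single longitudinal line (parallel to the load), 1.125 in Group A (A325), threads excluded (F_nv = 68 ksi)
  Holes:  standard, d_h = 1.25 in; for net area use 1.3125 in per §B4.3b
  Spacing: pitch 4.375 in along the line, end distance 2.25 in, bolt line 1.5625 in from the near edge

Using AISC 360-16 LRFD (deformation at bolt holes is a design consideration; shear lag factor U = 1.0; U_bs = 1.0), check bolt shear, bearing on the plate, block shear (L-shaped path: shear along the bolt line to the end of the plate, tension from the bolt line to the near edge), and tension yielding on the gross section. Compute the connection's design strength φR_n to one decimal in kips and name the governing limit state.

Bolt shear: A_b = π(1.125)²/4 = 0.99402 in². φR_n = 0.75 × 68 × 0.99402 × 3 × 1 = 152.1 kips.
Bearing (0.5 in plate, F_u = 58 ksi): end bolts L_c = 2.25 − 1.25/2 = 1.625, R_n = min(1.2×1.625×0.5×58, 2.4×1.125×0.5×58) = 56.55 kips/bolt; interior L_c = 4.375 − 1.25 = 3.125, R_n = 78.3 kips/bolt. φR_n = 0.75 × (1×56.55 + 2×78.3) = 159.9 kips.
Block shear: shear path 1×[2.25+2×4.375] = 1×11 in, A_gv = 5.5, A_nv = 1×(11 − 2.5×1.3125)×0.5 = 3.8594 in²; tension to near edge: (1.5625 − 0.5×1.3125)×0.5 = 0.45313 in². R_n = min(0.6×58×3.8594, 0.6×36×5.5) + 1.0×58×0.45313 = min(134.31, 118.8) + 26.282 = 145.08 kips. φR_n = 0.75 × 145.08 = 108.8 kips.
Tension yield (gross): A_g = 7.8125×0.5 = 3.9063 in². φR_n = 0.90 × 36 × 3.9063 = 126.6 kips.
Governing: min(152.1, 159.9, 108.8, 126.6) = 108.8 kips → block shear.

108.8 kips (block shear governs)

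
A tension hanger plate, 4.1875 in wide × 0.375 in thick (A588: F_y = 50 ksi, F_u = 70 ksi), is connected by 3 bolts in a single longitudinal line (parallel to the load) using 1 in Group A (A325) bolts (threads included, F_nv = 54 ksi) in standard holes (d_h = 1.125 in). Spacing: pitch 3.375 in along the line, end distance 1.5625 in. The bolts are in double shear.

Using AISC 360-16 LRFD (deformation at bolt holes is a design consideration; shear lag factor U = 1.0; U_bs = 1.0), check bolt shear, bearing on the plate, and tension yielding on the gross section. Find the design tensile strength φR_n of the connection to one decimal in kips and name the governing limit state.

Bolt shear: A_b = π(1)²/4 = 0.7854 in². φR_n = 0.75 × 54 × 0.7854 × 3 × 2 = 190.9 kips.
Bearing (0.375 in plate, F_u = 70 ksi): end bolts L_c = 1.5625 − 1.125/2 = 1, R_n = min(1.2×1×0.375×70, 2.4×1×0.375×70) = 31.5 kips/bolt; interior L_c = 3.375 − 1.125 = 2.25, R_n = 63 kips/bolt. φR_n = 0.75 × (1×31.5 + 2×63) = 118.1 kips.
Tension yield (gross): A_g = 4.1875×0.375 = 1.5703 in². φR_n = 0.90 × 50 × 1.5703 = 70.7 kips.
Governing: min(190.9, 118.1, 70.7) = 70.7 kips → gross-section yield.

70.7 kips (gross-section yield governs)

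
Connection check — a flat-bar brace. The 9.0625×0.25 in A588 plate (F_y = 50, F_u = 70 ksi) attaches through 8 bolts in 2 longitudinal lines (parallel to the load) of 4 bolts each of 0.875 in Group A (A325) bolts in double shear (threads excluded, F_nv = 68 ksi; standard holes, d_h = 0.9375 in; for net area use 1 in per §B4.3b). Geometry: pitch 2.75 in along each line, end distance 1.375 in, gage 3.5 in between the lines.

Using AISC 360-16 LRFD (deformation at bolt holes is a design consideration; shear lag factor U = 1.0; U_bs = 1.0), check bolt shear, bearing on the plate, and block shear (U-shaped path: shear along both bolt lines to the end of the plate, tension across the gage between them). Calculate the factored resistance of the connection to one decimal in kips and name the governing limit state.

Bolt shear: A_b = π(0.875)²/4 = 0.60132 in². φR_n = 0.75 × 68 × 0.60132 × 8 × 2 = 490.7 kips.
Bearing (0.25 in plate, F_u = 70 ksi): end bolts L_c = 1.375 − 0.9375/2 = 0.90625, R_n = min(1.2×0.90625×0.25×70, 2.4×0.875×0.25×70) = 19.031 kips/bolt; interior L_c = 2.75 − 0.9375 = 1.8125, R_n = 36.75 kips/bolt. φR_n = 0.75 × (2×19.031 + 6×36.75) = 193.9 kips.
Block shear: shear path 2×[1.375+3×2.75] = 2×9.625 in, A_gv = 4.8125, A_nv = 2×(9.625 − 3.5×1)×0.25 = 3.0625 in²; tension across gage: (3.5 − 1×1)×0.25 = 0.625 in². R_n = min(0.6×70×3.0625, 0.6×50×4.8125) + 1.0×70×0.625 = min(128.63, 144.38) + 43.75 = 172.38 kips. φR_n = 0.75 × 172.38 = 129.3 kips.
Governing: min(490.7, 193.9, 129.3) = 129.3 kips → block shear.

129.3 kips (block shear governs)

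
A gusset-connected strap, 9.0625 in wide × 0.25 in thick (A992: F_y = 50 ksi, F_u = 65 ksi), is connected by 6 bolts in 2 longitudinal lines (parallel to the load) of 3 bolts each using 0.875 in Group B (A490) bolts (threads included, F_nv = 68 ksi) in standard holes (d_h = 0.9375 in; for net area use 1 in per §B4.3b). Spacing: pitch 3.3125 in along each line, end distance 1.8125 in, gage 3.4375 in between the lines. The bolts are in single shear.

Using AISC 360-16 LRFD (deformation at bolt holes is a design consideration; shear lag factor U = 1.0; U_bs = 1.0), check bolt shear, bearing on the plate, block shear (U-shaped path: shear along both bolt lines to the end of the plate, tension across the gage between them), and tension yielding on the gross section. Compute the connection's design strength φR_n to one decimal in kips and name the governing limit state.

Bolt shear: A_b = π(0.875)²/4 = 0.60132 in². φR_n = 0.75 × 68 × 0.60132 × 6 × 1 = 184.0 kips.
Bearing (0.25 in plate, F_u = 65 ksi): end bolts L_c = 1.8125 − 0.9375/2 = 1.34375, R_n = min(1.2×1.34375×0.25×65, 2.4×0.875×0.25×65) = 26.203 kips/bolt; interior L_c = 3.3125 − 0.9375 = 2.375, R_n = 34.125 kips/bolt. φR_n = 0.75 × (2×26.203 + 4×34.125) = 141.7 kips.
Block shear: shear path 2×[1.8125+2×3.3125] = 2×8.4375 in, A_gv = 4.2188, A_nv = 2×(8.4375 − 2.5×1)×0.25 = 2.9688 in²; tension across gage: (3.4375 − 1×1)×0.25 = 0.60938 in². R_n = min(0.6×65×2.9688, 0.6×50×4.2188) + 1.0×65×0.60938 = min(115.78, 126.56) + 39.61 = 155.39 kips. φR_n = 0.75 × 155.39 = 116.5 kips.
Tension yield (gross): A_g = 9.0625×0.25 = 2.2656 in². φR_n = 0.90 × 50 × 2.2656 = 102.0 kips.
Governing: min(184.0, 141.7, 116.5, 102.0) = 102.0 kips → gross-section yield.

102.0 kips (gross-section yield governs)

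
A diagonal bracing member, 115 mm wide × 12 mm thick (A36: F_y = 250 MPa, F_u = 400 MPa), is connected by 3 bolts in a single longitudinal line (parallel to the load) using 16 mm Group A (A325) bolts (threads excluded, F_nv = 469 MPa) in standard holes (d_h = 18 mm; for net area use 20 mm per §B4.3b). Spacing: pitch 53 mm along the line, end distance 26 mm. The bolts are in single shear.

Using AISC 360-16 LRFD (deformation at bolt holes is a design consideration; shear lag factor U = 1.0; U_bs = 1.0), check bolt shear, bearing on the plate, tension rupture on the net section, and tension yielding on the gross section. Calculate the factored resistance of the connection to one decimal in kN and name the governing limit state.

Bolt shear: A_b = π(16)²/4 = 201.06 mm². φR_n = 0.75 × 469 × 201.06 × 3 × 1 = 212.2 kN.
Bearing (12 mm plate, F_u = 400 MPa): end bolts L_c = 26 − 18/2 = 17, R_n = min(1.2×17×12×400, 2.4×16×12×400) = 97.92 kN/bolt; interior L_c = 53 − 18 = 35, R_n = 184.32 kN/bolt. φR_n = 0.75 × (1×97.92 + 2×184.32) = 349.9 kN.
Tension rupture (net): A_n = (115 − 1×20)×12 = 1140 mm² (U = 1.0, A_e = A_n). φR_n = 0.75 × 400 × 1140 = 342.0 kN.
Tension yield (gross): A_g = 115×12 = 1380 mm². φR_n = 0.90 × 250 × 1380 = 310.5 kN.
Governing: min(212.2, 349.9, 342.0, 310.5) = 212.2 kN → bolt shear.

212.2 kN (bolt shear governs)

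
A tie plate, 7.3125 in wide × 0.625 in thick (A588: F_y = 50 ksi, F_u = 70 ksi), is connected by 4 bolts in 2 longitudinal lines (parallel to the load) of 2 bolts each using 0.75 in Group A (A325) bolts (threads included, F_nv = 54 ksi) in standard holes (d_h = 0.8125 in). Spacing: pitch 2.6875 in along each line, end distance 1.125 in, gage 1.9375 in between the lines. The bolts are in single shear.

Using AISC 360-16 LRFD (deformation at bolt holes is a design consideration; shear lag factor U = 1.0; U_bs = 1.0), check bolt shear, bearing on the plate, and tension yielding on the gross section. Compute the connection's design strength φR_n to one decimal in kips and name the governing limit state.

71.6 kips (bolt shear governs)

Bolt shear: A_b = π(0.75)²/4 = 0.44179 in². φR_n = 0.75 × 54 × 0.44179 × 4 × 1 = 71.6 kips.
Bearing (0.625 in plate, F_u = 70 ksi): end bolts L_c = 1.125 − 0.8125/2 = 0.71875, R_n = min(1.2×0.71875×0.625×70, 2.4×0.75×0.625×70) = 37.734 kips/bolt; interior L_c = 2.6875 − 0.8125 = 1.875, R_n = 78.75 kips/bolt. φR_n = 0.75 × (2×37.734 + 2×78.75) = 174.7 kips.
Tension yield (gross): A_g = 7.3125×0.625 = 4.5703 in². φR_n = 0.90 × 50 × 4.5703 = 205.7 kips.
Governing: min(71.6, 174.7, 205.7) = 71.6 kips → bolt shear.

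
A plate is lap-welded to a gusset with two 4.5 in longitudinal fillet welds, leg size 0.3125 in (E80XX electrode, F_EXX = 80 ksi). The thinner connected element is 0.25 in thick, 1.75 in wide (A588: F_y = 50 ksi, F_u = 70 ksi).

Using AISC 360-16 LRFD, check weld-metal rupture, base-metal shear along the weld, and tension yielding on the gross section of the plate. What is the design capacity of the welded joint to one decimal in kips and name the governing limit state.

Weld metal: throat = 0.707×0.3125 = 0.22094 in, L = 2×4.5 = 9 in. φR_n = 0.75 × 0.6 × 80 × 0.22094 × 9 = 71.6 kips.
Base metal shear (0.25 in plate): yield φR_n = 1.0×0.6×50×0.25×9 = 67.5 kips; rupture φR_n = 0.75×0.6×70×0.25×9 = 70.9 kips; take 67.5 kips (yield).
Tension yield (gross): A_g = 1.75×0.25 = 0.4375 in². φR_n = 0.90 × 50 × 0.4375 = 19.7 kips.
Governing: min(71.6, 67.5, 19.7) = 19.7 kips → gross-section yield.

19.7 kips (gross-section yield governs)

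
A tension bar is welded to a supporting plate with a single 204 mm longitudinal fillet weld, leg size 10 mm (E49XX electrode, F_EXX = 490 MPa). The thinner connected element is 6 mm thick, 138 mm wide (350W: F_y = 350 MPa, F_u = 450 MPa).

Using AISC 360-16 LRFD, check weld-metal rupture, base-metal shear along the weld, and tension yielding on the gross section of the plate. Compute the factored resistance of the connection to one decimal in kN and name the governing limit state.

Weld metal: throat = 0.707×10 = 7.07 mm, L = 204 mm. φR_n = 0.75 × 0.6 × 490 × 7.07 × 204 = 318.0 kN.
Base metal shear (6 mm plate): yield φR_n = 1.0×0.6×350×6×204 = 257.0 kN; rupture φR_n = 0.75×0.6×450×6×204 = 247.9 kN; take 247.9 kN (rupture).
Tension yield (gross): A_g = 138×6 = 828 mm². φR_n = 0.90 × 350 × 828 = 260.8 kN.
Governing: min(318.0, 247.9, 260.8) = 247.9 kN → base-metal shear.

247.9 kN (base-metal shear governs)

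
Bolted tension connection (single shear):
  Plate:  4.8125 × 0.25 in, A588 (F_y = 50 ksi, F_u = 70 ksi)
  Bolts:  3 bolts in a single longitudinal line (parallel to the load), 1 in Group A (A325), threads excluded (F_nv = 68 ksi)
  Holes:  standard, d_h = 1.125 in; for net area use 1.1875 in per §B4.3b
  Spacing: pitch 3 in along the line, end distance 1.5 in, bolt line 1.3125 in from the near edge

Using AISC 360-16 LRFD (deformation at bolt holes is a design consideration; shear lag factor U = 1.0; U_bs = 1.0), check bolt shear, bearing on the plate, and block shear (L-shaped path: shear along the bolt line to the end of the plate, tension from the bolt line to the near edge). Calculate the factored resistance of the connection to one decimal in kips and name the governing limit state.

Bolt shear: A_b = π(1)²/4 = 0.7854 in². φR_n = 0.75 × 68 × 0.7854 × 3 × 1 = 120.2 kips.
Bearing (0.25 in plate, F_u = 70 ksi): end bolts L_c = 1.5 − 1.125/2 = 0.9375, R_n = min(1.2×0.9375×0.25×70, 2.4×1×0.25×70) = 19.688 kips/bolt; interior L_c = 3 − 1.125 = 1.875, R_n = 39.375 kips/bolt. φR_n = 0.75 × (1×19.688 + 2×39.375) = 73.8 kips.
Block shear: shear path 1×[1.5+2×3] = 1×7.5 in, A_gv = 1.875, A_nv = 1×(7.5 − 2.5×1.1875)×0.25 = 1.1328 in²; tension to near edge: (1.3125 − 0.5×1.1875)×0.25 = 0.17969 in². R_n = min(0.6×70×1.1328, 0.6×50×1.875) + 1.0×70×0.17969 = min(47.578, 56.25) + 12.578 = 60.156 kips. φR_n = 0.75 × 60.156 = 45.1 kips.
Governing: min(120.2, 73.8, 45.1) = 45.1 kips → block shear.

45.1 kips (block shear governs)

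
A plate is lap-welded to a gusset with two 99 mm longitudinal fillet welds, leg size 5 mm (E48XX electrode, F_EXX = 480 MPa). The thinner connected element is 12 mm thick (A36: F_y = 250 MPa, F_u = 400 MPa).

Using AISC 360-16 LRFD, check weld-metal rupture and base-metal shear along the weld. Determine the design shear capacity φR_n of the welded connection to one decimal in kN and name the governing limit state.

151.2 kN (weld metal governs)

Weld metal: throat = 0.707×5 = 3.535 mm, L = 2×99 = 198 mm. φR_n = 0.75 × 0.6 × 480 × 3.535 × 198 = 151.2 kN.
Base metal shear (12 mm plate): yield φR_n = 1.0×0.6×250×12×198 = 356.4 kN; rupture φR_n = 0.75×0.6×400×12×198 = 427.7 kN; take 356.4 kN (yield).
Governing: min(151.2, 356.4) = 151.2 kN → weld metal.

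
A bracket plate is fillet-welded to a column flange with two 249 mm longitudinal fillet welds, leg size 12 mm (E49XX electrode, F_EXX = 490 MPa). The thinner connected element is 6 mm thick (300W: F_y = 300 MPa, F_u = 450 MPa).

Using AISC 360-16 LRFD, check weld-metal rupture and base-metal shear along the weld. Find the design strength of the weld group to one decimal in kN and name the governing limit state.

537.8 kN (base-metal shear governs)

Weld metal: throat = 0.707×12 = 8.484 mm, L = 2×249 = 498 mm. φR_n = 0.75 × 0.6 × 490 × 8.484 × 498 = 931.6 kN.
Base metal shear (6 mm plate): yield φR_n = 1.0×0.6×300×6×498 = 537.8 kN; rupture φR_n = 0.75×0.6×450×6×498 = 605.1 kN; take 537.8 kN (yield).
Governing: min(931.6, 537.8) = 537.8 kN → base-metal shear.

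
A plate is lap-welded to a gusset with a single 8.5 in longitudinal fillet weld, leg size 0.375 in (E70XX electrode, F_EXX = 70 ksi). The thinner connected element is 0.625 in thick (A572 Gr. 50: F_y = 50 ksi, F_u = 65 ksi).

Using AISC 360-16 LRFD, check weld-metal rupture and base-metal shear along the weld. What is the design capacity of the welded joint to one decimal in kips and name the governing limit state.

Weld metal: throat = 0.707×0.375 = 0.26513 in, L = 8.5 in. φR_n = 0.75 × 0.6 × 70 × 0.26513 × 8.5 = 71.0 kips.
Base metal shear (0.625 in plate): yield φR_n = 1.0×0.6×50×0.625×8.5 = 159.4 kips; rupture φR_n = 0.75×0.6×65×0.625×8.5 = 155.4 kips; take 155.4 kips (rupture).
Governing: min(71.0, 155.4) = 71.0 kips → weld metal.

71.0 kips (weld metal governs)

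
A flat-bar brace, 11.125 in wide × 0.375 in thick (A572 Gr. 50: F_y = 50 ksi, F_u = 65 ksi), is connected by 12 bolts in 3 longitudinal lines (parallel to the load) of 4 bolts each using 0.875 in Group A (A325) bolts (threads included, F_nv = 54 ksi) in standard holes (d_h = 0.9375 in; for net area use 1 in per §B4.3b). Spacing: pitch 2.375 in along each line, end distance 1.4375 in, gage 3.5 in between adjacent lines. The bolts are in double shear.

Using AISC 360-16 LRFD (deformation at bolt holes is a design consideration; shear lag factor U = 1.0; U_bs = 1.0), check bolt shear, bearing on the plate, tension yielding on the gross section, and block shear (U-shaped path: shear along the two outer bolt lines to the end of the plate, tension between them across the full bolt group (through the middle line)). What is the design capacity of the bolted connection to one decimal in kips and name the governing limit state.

Bolt shear: A_b = π(0.875)²/4 = 0.60132 in². φR_n = 0.75 × 54 × 0.60132 × 12 × 2 = 584.5 kips.
Bearing (0.375 in plate, F_u = 65 ksi): end bolts L_c = 1.4375 − 0.9375/2 = 0.96875, R_n = min(1.2×0.96875×0.375×65, 2.4×0.875×0.375×65) = 28.336 kips/bolt; interior L_c = 2.375 − 0.9375 = 1.4375, R_n = 42.047 kips/bolt. φR_n = 0.75 × (3×28.336 + 9×42.047) = 347.6 kips.
Tension yield (gross): A_g = 11.125×0.375 = 4.1719 in². φR_n = 0.90 × 50 × 4.1719 = 187.7 kips.
Block shear: shear path 2×[1.4375+3×2.375] = 2×8.5625 in, A_gv = 6.4219, A_nv = 2×(8.5625 − 3.5×1)×0.375 = 3.7969 in²; tension across gage: (7 − 2×1)×0.375 = 1.875 in². R_n = min(0.6×65×3.7969, 0.6×50×6.4219) + 1.0×65×1.875 = min(148.08, 192.66) + 121.88 = 269.96 kips. φR_n = 0.75 × 269.96 = 202.5 kips.
Governing: min(584.5, 347.6, 187.7, 202.5) = 187.7 kips → gross-section yield.

187.7 kips (gross-section yield governs)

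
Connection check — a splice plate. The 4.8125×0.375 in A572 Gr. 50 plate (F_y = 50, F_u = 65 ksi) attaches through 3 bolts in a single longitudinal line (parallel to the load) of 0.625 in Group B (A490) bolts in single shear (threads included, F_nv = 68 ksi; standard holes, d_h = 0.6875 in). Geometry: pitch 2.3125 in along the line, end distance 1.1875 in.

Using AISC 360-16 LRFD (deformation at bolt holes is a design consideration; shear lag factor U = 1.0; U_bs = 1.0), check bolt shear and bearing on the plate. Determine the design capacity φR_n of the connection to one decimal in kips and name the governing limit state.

Bolt shear: A_b = π(0.625)²/4 = 0.3068 in². φR_n = 0.75 × 68 × 0.3068 × 3 × 1 = 46.9 kips.
Bearing (0.375 in plate, F_u = 65 ksi): end bolts L_c = 1.1875 − 0.6875/2 = 0.84375, R_n = min(1.2×0.84375×0.375×65, 2.4×0.625×0.375×65) = 24.68 kips/bolt; interior L_c = 2.3125 − 0.6875 = 1.625, R_n = 36.563 kips/bolt. φR_n = 0.75 × (1×24.68 + 2×36.563) = 73.4 kips.
Governing: min(46.9, 73.4) = 46.9 kips → bolt shear.

46.9 kips (bolt shear governs)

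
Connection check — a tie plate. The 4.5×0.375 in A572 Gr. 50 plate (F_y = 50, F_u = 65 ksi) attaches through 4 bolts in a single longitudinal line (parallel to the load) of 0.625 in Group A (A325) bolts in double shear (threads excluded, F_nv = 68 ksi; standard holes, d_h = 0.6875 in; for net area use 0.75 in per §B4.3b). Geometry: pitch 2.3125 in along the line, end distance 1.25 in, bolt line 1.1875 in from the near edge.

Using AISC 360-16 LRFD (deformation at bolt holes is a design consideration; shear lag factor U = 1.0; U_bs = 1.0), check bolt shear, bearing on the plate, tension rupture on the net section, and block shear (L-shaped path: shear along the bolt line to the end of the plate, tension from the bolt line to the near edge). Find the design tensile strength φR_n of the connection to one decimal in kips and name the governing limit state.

Bolt shear: A_b = π(0.625)²/4 = 0.3068 in². φR_n = 0.75 × 68 × 0.3068 × 4 × 2 = 125.2 kips.
Bearing (0.375 in plate, F_u = 65 ksi): end bolts L_c = 1.25 − 0.6875/2 = 0.90625, R_n = min(1.2×0.90625×0.375×65, 2.4×0.625×0.375×65) = 26.508 kips/bolt; interior L_c = 2.3125 − 0.6875 = 1.625, R_n = 36.563 kips/bolt. φR_n = 0.75 × (1×26.508 + 3×36.563) = 102.1 kips.
Tension rupture (net): A_n = (4.5 − 1×0.75)×0.375 = 1.4063 in² (U = 1.0, A_e = A_n). φR_n = 0.75 × 65 × 1.4063 = 68.6 kips.
Block shear: shear path 1×[1.25+3×2.3125] = 1×8.1875 in, A_gv = 3.0703, A_nv = 1×(8.1875 − 3.5×0.75)×0.375 = 2.0859 in²; tension to near edge: (1.1875 − 0.5×0.75)×0.375 = 0.30469 in². R_n = min(0.6×65×2.0859, 0.6×50×3.0703) + 1.0×65×0.30469 = min(81.35, 92.109) + 19.805 = 101.16 kips. φR_n = 0.75 × 101.16 = 75.9 kips.
Governing: min(125.2, 102.1, 68.6, 75.9) = 68.6 kips → net-section rupture.

68.6 kips (net-section rupture governs)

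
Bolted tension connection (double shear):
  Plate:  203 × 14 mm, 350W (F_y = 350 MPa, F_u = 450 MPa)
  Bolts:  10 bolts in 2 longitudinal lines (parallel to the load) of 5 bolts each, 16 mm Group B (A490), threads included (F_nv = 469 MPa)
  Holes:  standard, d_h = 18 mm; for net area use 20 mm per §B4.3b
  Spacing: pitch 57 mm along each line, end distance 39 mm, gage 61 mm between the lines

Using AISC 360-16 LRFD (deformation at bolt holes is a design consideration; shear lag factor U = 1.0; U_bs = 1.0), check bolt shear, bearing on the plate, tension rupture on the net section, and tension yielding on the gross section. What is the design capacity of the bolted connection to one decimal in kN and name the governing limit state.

Bolt shear: A_b = π(16)²/4 = 201.06 mm². φR_n = 0.75 × 469 × 201.06 × 10 × 2 = 1414.5 kN.
Bearing (14 mm plate, F_u = 450 MPa): end bolts L_c = 39 − 18/2 = 30, R_n = min(1.2×30×14×450, 2.4×16×14×450) = 226.8 kN/bolt; interior L_c = 57 − 18 = 39, R_n = 241.92 kN/bolt. φR_n = 0.75 × (2×226.8 + 8×241.92) = 1791.7 kN.
Tension rupture (net): A_n = (203 − 2×20)×14 = 2282 mm² (U = 1.0, A_e = A_n). φR_n = 0.75 × 450 × 2282 = 770.2 kN.
Tension yield (gross): A_g = 203×14 = 2842 mm². φR_n = 0.90 × 350 × 2842 = 895.2 kN.
Governing: min(1414.5, 1791.7, 770.2, 895.2) = 770.2 kN → net-section rupture.

770.2 kN (net-section rupture governs)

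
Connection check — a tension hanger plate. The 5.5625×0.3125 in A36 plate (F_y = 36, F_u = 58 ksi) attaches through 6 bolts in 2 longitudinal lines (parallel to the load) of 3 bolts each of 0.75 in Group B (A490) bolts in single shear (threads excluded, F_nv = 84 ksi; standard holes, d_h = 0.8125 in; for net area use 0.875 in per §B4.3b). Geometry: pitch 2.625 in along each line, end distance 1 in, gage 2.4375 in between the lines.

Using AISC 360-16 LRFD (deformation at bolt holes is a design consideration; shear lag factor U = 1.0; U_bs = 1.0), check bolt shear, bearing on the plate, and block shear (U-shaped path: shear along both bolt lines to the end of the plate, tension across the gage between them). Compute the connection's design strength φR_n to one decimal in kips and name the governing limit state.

Bolt shear: A_b = π(0.75)²/4 = 0.44179 in². φR_n = 0.75 × 84 × 0.44179 × 6 × 1 = 167.0 kips.
Bearing (0.3125 in plate, F_u = 58 ksi): end bolts L_c = 1 − 0.8125/2 = 0.59375, R_n = min(1.2×0.59375×0.3125×58, 2.4×0.75×0.3125×58) = 12.914 kips/bolt; interior L_c = 2.625 − 0.8125 = 1.8125, R_n = 32.625 kips/bolt. φR_n = 0.75 × (2×12.914 + 4×32.625) = 117.2 kips.
Block shear: shear path 2×[1+2×2.625] = 2×6.25 in, A_gv = 3.9063, A_nv = 2×(6.25 − 2.5×0.875)×0.3125 = 2.5391 in²; tension across gage: (2.4375 − 1×0.875)×0.3125 = 0.48828 in². R_n = min(0.6×58×2.5391, 0.6×36×3.9063) + 1.0×58×0.48828 = min(88.361, 84.376) + 28.32 = 112.7 kips. φR_n = 0.75 × 112.7 = 84.5 kips.
Governing: min(167.0, 117.2, 84.5) = 84.5 kips → block shear.

84.5 kips (block shear governs)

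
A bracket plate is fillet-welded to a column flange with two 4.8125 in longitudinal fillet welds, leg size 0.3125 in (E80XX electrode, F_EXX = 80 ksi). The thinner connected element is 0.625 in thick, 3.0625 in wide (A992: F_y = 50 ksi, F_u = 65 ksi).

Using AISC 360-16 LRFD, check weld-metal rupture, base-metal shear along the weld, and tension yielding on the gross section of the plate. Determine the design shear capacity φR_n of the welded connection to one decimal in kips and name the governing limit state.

76.6 kips (weld metal governs)

Weld metal: throat = 0.707×0.3125 = 0.22094 in, L = 2×4.8125 = 9.625 in. φR_n = 0.75 × 0.6 × 80 × 0.22094 × 9.625 = 76.6 kips.
Base metal shear (0.625 in plate): yield φR_n = 1.0×0.6×50×0.625×9.625 = 180.5 kips; rupture φR_n = 0.75×0.6×65×0.625×9.625 = 176.0 kips; take 176.0 kips (rupture).
Tension yield (gross): A_g = 3.0625×0.625 = 1.9141 in². φR_n = 0.90 × 50 × 1.9141 = 86.1 kips.
Governing: min(76.6, 176.0, 86.1) = 76.6 kips → weld metal.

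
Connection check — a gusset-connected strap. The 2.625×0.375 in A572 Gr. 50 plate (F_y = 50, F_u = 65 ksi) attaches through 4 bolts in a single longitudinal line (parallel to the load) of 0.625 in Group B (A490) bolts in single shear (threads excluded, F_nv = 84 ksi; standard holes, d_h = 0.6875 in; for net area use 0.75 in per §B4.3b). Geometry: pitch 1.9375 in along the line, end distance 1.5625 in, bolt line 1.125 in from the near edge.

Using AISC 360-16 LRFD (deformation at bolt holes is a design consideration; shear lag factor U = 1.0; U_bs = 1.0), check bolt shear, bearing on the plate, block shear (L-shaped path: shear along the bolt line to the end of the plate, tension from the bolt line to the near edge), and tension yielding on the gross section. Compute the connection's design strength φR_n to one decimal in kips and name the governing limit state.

Bolt shear: A_b = π(0.625)²/4 = 0.3068 in². φR_n = 0.75 × 84 × 0.3068 × 4 × 1 = 77.3 kips.
Bearing (0.375 in plate, F_u = 65 ksi): end bolts L_c = 1.5625 − 0.6875/2 = 1.21875, R_n = min(1.2×1.21875×0.375×65, 2.4×0.625×0.375×65) = 35.648 kips/bolt; interior L_c = 1.9375 − 0.6875 = 1.25, R_n = 36.563 kips/bolt. φR_n = 0.75 × (1×35.648 + 3×36.563) = 109.0 kips.
Block shear: shear path 1×[1.5625+3×1.9375] = 1×7.375 in, A_gv = 2.7656, A_nv = 1×(7.375 − 3.5×0.75)×0.375 = 1.7813 in²; tension to near edge: (1.125 − 0.5×0.75)×0.375 = 0.28125 in². R_n = min(0.6×65×1.7813, 0.6×50×2.7656) + 1.0×65×0.28125 = min(69.471, 82.968) + 18.281 = 87.752 kips. φR_n = 0.75 × 87.752 = 65.8 kips.
Tension yield (gross): A_g = 2.625×0.375 = 0.98438 in². φR_n = 0.90 × 50 × 0.98438 = 44.3 kips.
Governing: min(77.3, 109.0, 65.8, 44.3) = 44.3 kips → gross-section yield.

44.3 kips (gross-section yield governs)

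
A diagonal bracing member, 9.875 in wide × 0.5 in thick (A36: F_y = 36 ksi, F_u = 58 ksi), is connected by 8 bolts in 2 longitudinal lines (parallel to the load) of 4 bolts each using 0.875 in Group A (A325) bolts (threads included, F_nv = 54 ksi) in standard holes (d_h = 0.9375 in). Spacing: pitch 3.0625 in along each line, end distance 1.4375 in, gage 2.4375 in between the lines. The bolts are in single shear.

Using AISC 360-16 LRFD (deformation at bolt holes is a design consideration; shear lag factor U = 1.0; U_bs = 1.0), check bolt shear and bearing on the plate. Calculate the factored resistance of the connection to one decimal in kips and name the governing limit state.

Bolt shear: A_b = π(0.875)²/4 = 0.60132 in². φR_n = 0.75 × 54 × 0.60132 × 8 × 1 = 194.8 kips.
Bearing (0.5 in plate, F_u = 58 ksi): end bolts L_c = 1.4375 − 0.9375/2 = 0.96875, R_n = min(1.2×0.96875×0.5×58, 2.4×0.875×0.5×58) = 33.713 kips/bolt; interior L_c = 3.0625 − 0.9375 = 2.125, R_n = 60.9 kips/bolt. φR_n = 0.75 × (2×33.713 + 6×60.9) = 324.6 kips.
Governing: min(194.8, 324.6) = 194.8 kips → bolt shear.

194.8 kips (bolt shear governs)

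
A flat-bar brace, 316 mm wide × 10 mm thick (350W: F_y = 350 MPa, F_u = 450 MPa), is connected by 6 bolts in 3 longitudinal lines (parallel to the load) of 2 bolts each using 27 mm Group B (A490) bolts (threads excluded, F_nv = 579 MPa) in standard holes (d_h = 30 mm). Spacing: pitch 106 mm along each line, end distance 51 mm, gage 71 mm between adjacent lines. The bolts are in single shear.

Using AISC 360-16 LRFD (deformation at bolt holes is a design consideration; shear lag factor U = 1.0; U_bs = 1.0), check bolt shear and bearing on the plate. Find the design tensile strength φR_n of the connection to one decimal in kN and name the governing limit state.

Bolt shear: A_b = π(27)²/4 = 572.56 mm². φR_n = 0.75 × 579 × 572.56 × 6 × 1 = 1491.8 kN.
Bearing (10 mm plate, F_u = 450 MPa): end bolts L_c = 51 − 30/2 = 36, R_n = min(1.2×36×10×450, 2.4×27×10×450) = 194.4 kN/bolt; interior L_c = 106 − 30 = 76, R_n = 291.6 kN/bolt. φR_n = 0.75 × (3×194.4 + 3×291.6) = 1093.5 kN.
Governing: min(1491.8, 1093.5) = 1093.5 kN → bearing.

1093.5 kN (bearing governs)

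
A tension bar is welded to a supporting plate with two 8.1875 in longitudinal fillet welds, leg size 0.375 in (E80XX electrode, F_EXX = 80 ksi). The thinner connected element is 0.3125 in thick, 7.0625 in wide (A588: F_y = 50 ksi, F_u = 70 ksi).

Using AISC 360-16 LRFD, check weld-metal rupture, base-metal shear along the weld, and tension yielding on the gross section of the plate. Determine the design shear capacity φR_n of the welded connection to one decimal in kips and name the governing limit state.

Weld metal: throat = 0.707×0.375 = 0.26513 in, L = 2×8.1875 = 16.375 in. φR_n = 0.75 × 0.6 × 80 × 0.26513 × 16.375 = 156.3 kips.
Base metal shear (0.3125 in plate): yield φR_n = 1.0×0.6×50×0.3125×16.375 = 153.5 kips; rupture φR_n = 0.75×0.6×70×0.3125×16.375 = 161.2 kips; take 153.5 kips (yield).
Tension yield (gross): A_g = 7.0625×0.3125 = 2.207 in². φR_n = 0.90 × 50 × 2.207 = 99.3 kips.
Governing: min(156.3, 153.5, 99.3) = 99.3 kips → gross-section yield.

99.3 kips (gross-section yield governs)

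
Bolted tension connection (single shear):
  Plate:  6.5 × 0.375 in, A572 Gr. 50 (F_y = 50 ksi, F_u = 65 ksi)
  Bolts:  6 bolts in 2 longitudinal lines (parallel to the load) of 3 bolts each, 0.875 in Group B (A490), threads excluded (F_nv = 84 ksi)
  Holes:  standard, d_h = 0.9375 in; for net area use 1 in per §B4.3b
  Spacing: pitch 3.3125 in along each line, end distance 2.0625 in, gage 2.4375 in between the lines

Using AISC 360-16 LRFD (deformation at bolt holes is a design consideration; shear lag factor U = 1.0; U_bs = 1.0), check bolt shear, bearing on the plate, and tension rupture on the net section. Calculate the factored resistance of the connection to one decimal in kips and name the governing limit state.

Bolt shear: A_b = π(0.875)²/4 = 0.60132 in². φR_n = 0.75 × 84 × 0.60132 × 6 × 1 = 227.3 kips.
Bearing (0.375 in plate, F_u = 65 ksi): end bolts L_c = 2.0625 − 0.9375/2 = 1.59375, R_n = min(1.2×1.59375×0.375×65, 2.4×0.875×0.375×65) = 46.617 kips/bolt; interior L_c = 3.3125 − 0.9375 = 2.375, R_n = 51.188 kips/bolt. φR_n = 0.75 × (2×46.617 + 4×51.188) = 223.5 kips.
Tension rupture (net): A_n = (6.5 − 2×1)×0.375 = 1.6875 in² (U = 1.0, A_e = A_n). φR_n = 0.75 × 65 × 1.6875 = 82.3 kips.
Governing: min(227.3, 223.5, 82.3) = 82.3 kips → net-section rupture.

82.3 kips (net-section rupture governs)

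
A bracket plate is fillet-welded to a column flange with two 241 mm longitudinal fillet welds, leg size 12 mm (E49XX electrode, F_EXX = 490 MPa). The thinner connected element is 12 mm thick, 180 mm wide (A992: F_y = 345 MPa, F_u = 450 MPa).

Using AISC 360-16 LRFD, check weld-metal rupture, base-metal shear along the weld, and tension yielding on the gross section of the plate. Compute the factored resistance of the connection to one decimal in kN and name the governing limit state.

Weld metal: throat = 0.707×12 = 8.484 mm, L = 2×241 = 482 mm. φR_n = 0.75 × 0.6 × 490 × 8.484 × 482 = 901.7 kN.
Base metal shear (12 mm plate): yield φR_n = 1.0×0.6×345×12×482 = 1197.3 kN; rupture φR_n = 0.75×0.6×450×12×482 = 1171.3 kN; take 1171.3 kN (rupture).
Tension yield (gross): A_g = 180×12 = 2160 mm². φR_n = 0.90 × 345 × 2160 = 670.7 kN.
Governing: min(901.7, 1171.3, 670.7) = 670.7 kN → gross-section yield.

670.7 kN (gross-section yield governs)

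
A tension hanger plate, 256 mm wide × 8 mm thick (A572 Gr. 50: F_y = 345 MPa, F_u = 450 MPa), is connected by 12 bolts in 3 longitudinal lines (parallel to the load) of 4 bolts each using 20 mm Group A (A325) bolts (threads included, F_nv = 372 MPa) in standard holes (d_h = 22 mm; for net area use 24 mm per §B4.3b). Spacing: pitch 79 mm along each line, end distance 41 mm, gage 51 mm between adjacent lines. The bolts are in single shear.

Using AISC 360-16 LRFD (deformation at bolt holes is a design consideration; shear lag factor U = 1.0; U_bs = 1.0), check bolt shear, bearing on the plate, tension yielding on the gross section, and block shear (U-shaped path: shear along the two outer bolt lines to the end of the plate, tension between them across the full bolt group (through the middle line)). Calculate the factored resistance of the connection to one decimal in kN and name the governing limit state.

635.9 kN (gross-section yield governs)

Bolt shear: A_b = π(20)²/4 = 314.16 mm². φR_n = 0.75 × 372 × 314.16 × 12 × 1 = 1051.8 kN.
Bearing (8 mm plate, F_u = 450 MPa): end bolts L_c = 41 − 22/2 = 30, R_n = min(1.2×30×8×450, 2.4×20×8×450) = 129.6 kN/bolt; interior L_c = 79 − 22 = 57, R_n = 172.8 kN/bolt. φR_n = 0.75 × (3×129.6 + 9×172.8) = 1458.0 kN.
Tension yield (gross): A_g = 256×8 = 2048 mm². φR_n = 0.90 × 345 × 2048 = 635.9 kN.
Block shear: shear path 2×[41+3×79] = 2×278 mm, A_gv = 4448, A_nv = 2×(278 − 3.5×24)×8 = 3104 mm²; tension across gage: (102 − 2×24)×8 = 432 mm². R_n = min(0.6×450×3104, 0.6×345×4448) + 1.0×450×432 = min(838.08, 920.74) + 194.4 = 1032.5 kN. φR_n = 0.75 × 1032.5 = 774.4 kN.
Governing: min(1051.8, 1458.0, 635.9, 774.4) = 635.9 kN → gross-section yield.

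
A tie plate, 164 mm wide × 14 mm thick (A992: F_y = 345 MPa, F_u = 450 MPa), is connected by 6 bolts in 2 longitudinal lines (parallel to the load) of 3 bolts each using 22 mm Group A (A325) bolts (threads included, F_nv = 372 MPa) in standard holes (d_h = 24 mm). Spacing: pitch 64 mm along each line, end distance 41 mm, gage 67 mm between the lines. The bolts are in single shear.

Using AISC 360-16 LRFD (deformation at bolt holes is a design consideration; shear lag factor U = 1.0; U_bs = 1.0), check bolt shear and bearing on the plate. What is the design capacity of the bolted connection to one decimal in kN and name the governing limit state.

Bolt shear: A_b = π(22)²/4 = 380.13 mm². φR_n = 0.75 × 372 × 380.13 × 6 × 1 = 636.3 kN.
Bearing (14 mm plate, F_u = 450 MPa): end bolts L_c = 41 − 24/2 = 29, R_n = min(1.2×29×14×450, 2.4×22×14×450) = 219.24 kN/bolt; interior L_c = 64 − 24 = 40, R_n = 302.4 kN/bolt. φR_n = 0.75 × (2×219.24 + 4×302.4) = 1236.1 kN.
Governing: min(636.3, 1236.1) = 636.3 kN → bolt shear.

636.3 kN (bolt shear governs)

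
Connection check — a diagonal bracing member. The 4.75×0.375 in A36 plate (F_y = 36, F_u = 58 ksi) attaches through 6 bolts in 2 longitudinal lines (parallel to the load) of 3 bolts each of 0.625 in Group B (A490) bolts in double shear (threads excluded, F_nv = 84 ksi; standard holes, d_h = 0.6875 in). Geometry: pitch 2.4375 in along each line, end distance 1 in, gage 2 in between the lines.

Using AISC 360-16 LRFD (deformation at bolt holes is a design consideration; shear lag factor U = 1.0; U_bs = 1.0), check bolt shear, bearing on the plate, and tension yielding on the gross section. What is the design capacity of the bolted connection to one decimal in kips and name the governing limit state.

57.7 kips (gross-section yield governs)

Bolt shear: A_b = π(0.625)²/4 = 0.3068 in². φR_n = 0.75 × 84 × 0.3068 × 6 × 2 = 231.9 kips.
Bearing (0.375 in plate, F_u = 58 ksi): end bolts L_c = 1 − 0.6875/2 = 0.65625, R_n = min(1.2×0.65625×0.375×58, 2.4×0.625×0.375×58) = 17.128 kips/bolt; interior L_c = 2.4375 − 0.6875 = 1.75, R_n = 32.625 kips/bolt. φR_n = 0.75 × (2×17.128 + 4×32.625) = 123.6 kips.
Tension yield (gross): A_g = 4.75×0.375 = 1.7813 in². φR_n = 0.90 × 36 × 1.7813 = 57.7 kips.
Governing: min(231.9, 123.6, 57.7) = 57.7 kips → gross-section yield.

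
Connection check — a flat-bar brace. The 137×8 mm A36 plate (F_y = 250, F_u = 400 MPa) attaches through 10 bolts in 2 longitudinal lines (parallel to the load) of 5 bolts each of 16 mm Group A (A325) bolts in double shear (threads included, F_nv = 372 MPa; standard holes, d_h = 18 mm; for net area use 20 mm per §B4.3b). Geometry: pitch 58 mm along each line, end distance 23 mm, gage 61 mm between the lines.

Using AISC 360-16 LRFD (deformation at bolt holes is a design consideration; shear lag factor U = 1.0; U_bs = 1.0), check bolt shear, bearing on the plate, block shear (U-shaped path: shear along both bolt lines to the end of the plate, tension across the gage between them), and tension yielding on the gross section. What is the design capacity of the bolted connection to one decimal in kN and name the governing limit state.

246.6 kN (gross-section yield governs)

Bolt shear: A_b = π(16)²/4 = 201.06 mm². φR_n = 0.75 × 372 × 201.06 × 10 × 2 = 1121.9 kN.
Bearing (8 mm plate, F_u = 400 MPa): end bolts L_c = 23 − 18/2 = 14, R_n = min(1.2×14×8×400, 2.4×16×8×400) = 53.76 kN/bolt; interior L_c = 58 − 18 = 40, R_n = 122.88 kN/bolt. φR_n = 0.75 × (2×53.76 + 8×122.88) = 817.9 kN.
Block shear: shear path 2×[23+4×58] = 2×255 mm, A_gv = 4080, A_nv = 2×(255 − 4.5×20)×8 = 2640 mm²; tension across gage: (61 − 1×20)×8 = 328 mm². R_n = min(0.6×400×2640, 0.6×250×4080) + 1.0×400×328 = min(633.6, 612) + 131.2 = 743.2 kN. φR_n = 0.75 × 743.2 = 557.4 kN.
Tension yield (gross): A_g = 137×8 = 1096 mm². φR_n = 0.90 × 250 × 1096 = 246.6 kN.
Governing: min(1121.9, 817.9, 557.4, 246.6) = 246.6 kN → gross-section yield.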